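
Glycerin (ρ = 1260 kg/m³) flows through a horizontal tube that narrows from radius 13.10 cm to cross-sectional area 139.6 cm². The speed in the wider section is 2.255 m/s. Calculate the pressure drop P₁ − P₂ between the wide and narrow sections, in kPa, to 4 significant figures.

Mass conservation (A₁v₁ = A₂v₂) gives v₂ = 2.255 × 539.1/139.6 = 8.709 m/s.
With no height change, Bernoulli's equation is P₁ + ½ρv₁² = P₂ + ½ρv₂².
P₁ − P₂ = ½·1260·(8.709² − 2.255²) = ½·1260·70.76 = 44580 Pa.

ΔP ≈ 44.58 kPa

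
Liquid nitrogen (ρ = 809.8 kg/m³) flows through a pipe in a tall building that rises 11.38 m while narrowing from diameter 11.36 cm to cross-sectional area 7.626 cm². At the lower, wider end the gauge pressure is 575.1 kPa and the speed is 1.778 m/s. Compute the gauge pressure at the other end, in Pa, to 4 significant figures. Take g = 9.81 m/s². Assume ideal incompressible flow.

Mass conservation (A₁v₁ = A₂v₂) gives v₂ = 1.778 × 101.4/7.626 = 23.63 m/s.
Energy conservation along the streamline gives P₂ = P₁ − ½ρ(v₂² − v₁²) − ρg(h₂ − h₁).
P₂ = 575100 + ½·809.8·(1.778² − 23.63²) − 809.8·9.81·(+11.38) = 575100 + (-224800) − (90400) = 259900 Pa.

259900 Pa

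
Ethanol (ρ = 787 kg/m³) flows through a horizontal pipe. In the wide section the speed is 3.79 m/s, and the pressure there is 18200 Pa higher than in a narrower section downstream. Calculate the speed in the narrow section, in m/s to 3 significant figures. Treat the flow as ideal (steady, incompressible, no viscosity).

With h₁ = h₂, rearranging Bernoulli gives v₂ = √(v₁² + 2ΔP/ρ).
v₂ = √(3.79² + 2·18200/787) = √(14.4 + 46.3) = 7.79 m/s.

v₂ ≈ 7.79 m/s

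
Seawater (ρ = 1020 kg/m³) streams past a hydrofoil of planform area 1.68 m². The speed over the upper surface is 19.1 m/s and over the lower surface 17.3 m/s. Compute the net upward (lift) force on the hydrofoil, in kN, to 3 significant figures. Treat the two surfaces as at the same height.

With equal heights on the two surfaces, Bernoulli gives P_lower − P_upper = ½ρ(v_upper² − v_lower²).
ΔP = ½·1020·(19.1² − 17.3²) = 33400 Pa.
Lift = ΔP · A = 33400 × 1.68 = 56100 N.

56.1 kN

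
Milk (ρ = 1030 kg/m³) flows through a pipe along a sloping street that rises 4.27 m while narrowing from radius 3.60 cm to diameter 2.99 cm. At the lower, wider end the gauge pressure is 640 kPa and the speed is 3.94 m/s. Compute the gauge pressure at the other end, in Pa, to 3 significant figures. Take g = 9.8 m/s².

Continuity gives A₁v₁ = A₂v₂, so v₂ = (40.7 cm²)/(7.02 cm²) × 3.94 m/s = 22.8 m/s.
Bernoulli: P₁ + ½ρv₁² + ρg h₁ = P₂ + ½ρv₂² + ρg h₂, so P₂ = P₁ + ½ρ(v₁² − v₂²) − ρg(h₂ − h₁).
P₂ = 640000 + ½·1030·(3.94² − 22.8²) − 1030·9.8·(+4.27) = 640000 + (-261000) − (43100) = 336000 Pa.

P₂ = 336000 Pa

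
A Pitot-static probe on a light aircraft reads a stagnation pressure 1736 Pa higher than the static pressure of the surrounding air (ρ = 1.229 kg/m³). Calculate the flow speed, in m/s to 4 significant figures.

Bernoulli between the free stream and the stagnation point: ½ρv² = P_stag − P_static.
v = √(2ΔP/ρ) = √(2·1736/1.229) = 53.15 m/s.

v ≈ 53.15 m/s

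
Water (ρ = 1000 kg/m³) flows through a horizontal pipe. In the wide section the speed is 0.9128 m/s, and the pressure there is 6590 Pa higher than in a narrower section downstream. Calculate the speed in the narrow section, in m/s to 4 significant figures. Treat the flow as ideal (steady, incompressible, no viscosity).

Horizontal Bernoulli: P₁ + ½ρv₁² = P₂ + ½ρv₂², so v₂² = v₁² + 2(P₁ − P₂)/ρ.
v₂ = √(0.9128² + 2·6590/1000) = √(0.8332 + 13.18) = 3.743 m/s.

v₂ ≈ 3.743 m/s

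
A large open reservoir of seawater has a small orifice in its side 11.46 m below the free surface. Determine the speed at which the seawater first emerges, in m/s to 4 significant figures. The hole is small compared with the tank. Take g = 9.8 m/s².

14.99 m/s

Bernoulli from surface to hole (P equal, v_surface ≈ 0): v = √(2gh) = √(2×9.8×11.46) = 14.99 m/s.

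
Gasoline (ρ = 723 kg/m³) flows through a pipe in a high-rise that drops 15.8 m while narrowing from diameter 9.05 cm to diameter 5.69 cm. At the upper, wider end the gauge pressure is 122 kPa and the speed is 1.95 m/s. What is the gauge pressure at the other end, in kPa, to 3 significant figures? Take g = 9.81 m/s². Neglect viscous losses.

By continuity, v₂ = v₁·A₁/A₂ = 1.95·(64.3/25.4) = 4.93 m/s.
Energy conservation along the streamline gives P₂ = P₁ − ½ρ(v₂² − v₁²) − ρg(h₂ − h₁).
P₂ = 122000 + ½·723·(1.95² − 4.93²) − 723·9.81·(−15.8) = 122000 + (-7420) − (-112000) = 227000 Pa.

P₂ = 227 kPa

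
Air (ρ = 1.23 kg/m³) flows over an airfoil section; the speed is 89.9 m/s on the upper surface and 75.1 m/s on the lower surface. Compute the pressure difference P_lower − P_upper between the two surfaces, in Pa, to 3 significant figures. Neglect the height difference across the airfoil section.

1500 Pa

The pressure is lower where the speed is higher: ΔP = ½ρ(v_up² − v_low²).
ΔP = ½·1.23·(89.9² − 75.1²) = 1500 Pa.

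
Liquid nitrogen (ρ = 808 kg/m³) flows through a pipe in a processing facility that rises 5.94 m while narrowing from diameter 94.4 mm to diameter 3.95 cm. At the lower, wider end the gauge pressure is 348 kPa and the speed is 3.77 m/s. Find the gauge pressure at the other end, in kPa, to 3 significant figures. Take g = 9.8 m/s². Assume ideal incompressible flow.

Mass conservation (A₁v₁ = A₂v₂) gives v₂ = 3.77 × 70.0/12.3 = 21.5 m/s.
Bernoulli: P₁ + ½ρv₁² + ρg h₁ = P₂ + ½ρv₂² + ρg h₂, so P₂ = P₁ + ½ρ(v₁² − v₂²) − ρg(h₂ − h₁).
P₂ = 348000 + ½·808·(3.77² − 21.5²) − 808·9.8·(+5.94) = 348000 + (-182000) − (47000) = 119000 Pa.

P₂ = 119 kPa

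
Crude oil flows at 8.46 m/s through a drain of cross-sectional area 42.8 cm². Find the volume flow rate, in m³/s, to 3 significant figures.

Q = A·v = 0.00428 m² × 8.46 m/s = 0.0362 m³/s.

0.0362 m³/s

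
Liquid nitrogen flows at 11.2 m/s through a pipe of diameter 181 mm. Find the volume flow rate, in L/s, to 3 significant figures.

Q = A·v = 0.0257 m² × 11.2 m/s = 0.288 m³/s.
Converting: 0.288 m³/s × 1000 = 288 L/s.

Q ≈ 288 L/s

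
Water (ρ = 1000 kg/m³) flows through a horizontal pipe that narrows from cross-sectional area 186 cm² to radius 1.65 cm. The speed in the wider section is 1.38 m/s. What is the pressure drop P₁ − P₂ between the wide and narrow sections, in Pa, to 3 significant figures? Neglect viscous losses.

Mass conservation (A₁v₁ = A₂v₂) gives v₂ = 1.38 × 186/8.55 = 30.0 m/s.
Bernoulli (h₁ = h₂): P₁ − P₂ = ½ρ(v₂² − v₁²).
P₁ − P₂ = ½·1000·(30.0² − 1.38²) = ½·1000·899 = 449000 Pa.

ΔP ≈ 449000 Pa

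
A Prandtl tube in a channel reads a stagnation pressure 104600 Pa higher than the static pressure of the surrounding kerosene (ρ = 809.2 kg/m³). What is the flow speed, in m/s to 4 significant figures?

v = 16.08 m/s

The dynamic pressure equals the rise in static pressure at the stagnation point: ΔP = ½ρv².
v = √(2ΔP/ρ) = √(2·104600/809.2) = 16.08 m/s.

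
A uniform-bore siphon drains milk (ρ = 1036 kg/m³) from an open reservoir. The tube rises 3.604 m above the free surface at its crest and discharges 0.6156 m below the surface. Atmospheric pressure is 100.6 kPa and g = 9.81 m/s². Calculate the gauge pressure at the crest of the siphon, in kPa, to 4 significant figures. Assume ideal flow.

P_gauge = -42.88 kPa

From the surface to the outlet (both open to atmosphere, surface at rest): v = √(2g·h_out) = √(2·9.81·0.6156) = 3.475 m/s.
With constant cross-section the crest speed equals v; applying Bernoulli from the surface up to the crest, P_top = P_atm − ½ρv² − ρg·h_top.
P_top = 100600 − ½·1036·3.475² − 1036·9.81·3.604 = 57720 Pa. So P_gauge = P_top − P_atm = -42880 Pa.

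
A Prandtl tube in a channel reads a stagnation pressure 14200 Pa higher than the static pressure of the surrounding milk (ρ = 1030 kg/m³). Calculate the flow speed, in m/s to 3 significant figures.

Bernoulli between the free stream and the stagnation point: ½ρv² = P_stag − P_static.
v = √(2ΔP/ρ) = √(2·14200/1030) = 5.25 m/s.

v ≈ 5.25 m/s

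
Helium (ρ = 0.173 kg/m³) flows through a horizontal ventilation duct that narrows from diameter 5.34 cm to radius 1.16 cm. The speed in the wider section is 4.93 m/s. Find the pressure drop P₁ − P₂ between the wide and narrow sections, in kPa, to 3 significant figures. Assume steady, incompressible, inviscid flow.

Continuity gives A₁v₁ = A₂v₂, so v₂ = (22.4 cm²)/(4.23 cm²) × 4.93 m/s = 26.1 m/s.
The pipe is horizontal, so Bernoulli reduces to P₁ + ½ρv₁² = P₂ + ½ρv₂².
P₁ − P₂ = ½·0.173·(26.1² − 4.93²) = ½·0.173·658 = 56.9 Pa.

ΔP = 0.0569 kPa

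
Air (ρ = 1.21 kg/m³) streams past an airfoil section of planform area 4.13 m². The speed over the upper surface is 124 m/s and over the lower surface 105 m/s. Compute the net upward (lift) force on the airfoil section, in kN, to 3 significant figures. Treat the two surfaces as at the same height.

10.9 kN

The faster flow above has the lower pressure; Bernoulli (same height) gives ΔP = ½ρ(v_up² − v_low²).
ΔP = ½·1.21·(124² − 105²) = 2630 Pa.
Lift = ΔP · A = 2630 × 4.13 = 10900 N.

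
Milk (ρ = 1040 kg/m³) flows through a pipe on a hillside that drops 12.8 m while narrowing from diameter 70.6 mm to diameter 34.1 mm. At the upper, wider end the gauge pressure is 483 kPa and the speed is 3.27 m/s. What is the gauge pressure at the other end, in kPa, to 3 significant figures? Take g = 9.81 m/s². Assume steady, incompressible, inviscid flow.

P₂ = 517 kPa

By continuity, v₂ = v₁·A₁/A₂ = 3.27·(39.1/9.13) = 14.0 m/s.
Energy conservation along the streamline gives P₂ = P₁ − ½ρ(v₂² − v₁²) − ρg(h₂ − h₁).
P₂ = 483000 + ½·1040·(3.27² − 14.0²) − 1040·9.81·(−12.8) = 483000 + (-96600) − (-131000) = 517000 Pa.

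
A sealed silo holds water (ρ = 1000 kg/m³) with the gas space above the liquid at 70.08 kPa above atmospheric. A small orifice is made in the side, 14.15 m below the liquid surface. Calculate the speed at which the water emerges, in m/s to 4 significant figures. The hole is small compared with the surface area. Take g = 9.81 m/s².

Take point 1 at the surface (v₁ ≈ 0) and point 2 at the hole (at atmospheric pressure). Bernoulli: P₁ + ρg h = P_atm + ½ρv₂².
With P₁ − P_atm = 70080 Pa, v₂ = √(2gh + 2ΔP/ρ) = √(2·9.81·14.15 + 2·70080/1000) = 20.44 m/s.

v = 20.44 m/s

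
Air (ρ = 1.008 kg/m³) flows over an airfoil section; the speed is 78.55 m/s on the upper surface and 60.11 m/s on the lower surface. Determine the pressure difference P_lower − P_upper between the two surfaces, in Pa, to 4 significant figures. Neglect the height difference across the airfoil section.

ΔP ≈ 1289 Pa

With negligible Δh, P + ½ρv² is constant, so P_low − P_up = ½ρ(v_up² − v_low²).
ΔP = ½·1.008·(78.55² − 60.11²) = 1289 Pa.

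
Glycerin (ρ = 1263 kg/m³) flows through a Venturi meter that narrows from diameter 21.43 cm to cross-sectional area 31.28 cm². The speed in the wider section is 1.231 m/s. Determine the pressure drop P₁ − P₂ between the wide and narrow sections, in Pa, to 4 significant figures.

ΔP ≈ 126300 Pa

By continuity, v₂ = v₁·A₁/A₂ = 1.231·(360.7/31.28) = 14.19 m/s.
Bernoulli (h₁ = h₂): P₁ − P₂ = ½ρ(v₂² − v₁²).
P₁ − P₂ = ½·1263·(14.19² − 1.231²) = ½·1263·200.0 = 126300 Pa.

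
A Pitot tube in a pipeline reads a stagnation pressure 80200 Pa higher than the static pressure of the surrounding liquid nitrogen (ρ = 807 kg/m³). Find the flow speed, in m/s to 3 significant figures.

v = 14.1 m/s

Bernoulli between the free stream and the stagnation point: ½ρv² = P_stag − P_static.
v = √(2ΔP/ρ) = √(2·80200/807) = 14.1 m/s.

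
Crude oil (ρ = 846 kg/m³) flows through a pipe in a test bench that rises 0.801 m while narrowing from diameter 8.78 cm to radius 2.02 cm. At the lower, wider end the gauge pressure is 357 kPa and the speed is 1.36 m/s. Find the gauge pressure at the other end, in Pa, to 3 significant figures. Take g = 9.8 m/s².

P₂ = 334000 Pa

The volume flow rate is constant, so v₂ = (A₁/A₂)v₁ = (60.5/12.8)·1.36 = 6.42 m/s.
Bernoulli: P₁ + ½ρv₁² + ρg h₁ = P₂ + ½ρv₂² + ρg h₂, so P₂ = P₁ + ½ρ(v₁² − v₂²) − ρg(h₂ − h₁).
P₂ = 357000 + ½·846·(1.36² − 6.42²) − 846·9.8·(+0.801) = 357000 + (-16700) − (6640) = 334000 Pa.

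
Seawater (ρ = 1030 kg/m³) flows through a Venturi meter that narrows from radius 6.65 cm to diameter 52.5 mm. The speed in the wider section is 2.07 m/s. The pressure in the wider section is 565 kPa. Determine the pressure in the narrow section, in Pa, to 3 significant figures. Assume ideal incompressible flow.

P₂ = 476000 Pa

Continuity gives A₁v₁ = A₂v₂, so v₂ = (139 cm²)/(21.6 cm²) × 2.07 m/s = 13.3 m/s.
The pipe is horizontal, so Bernoulli reduces to P₁ + ½ρv₁² = P₂ + ½ρv₂².
P₂ = P₁ − ½ρ(v₂² − v₁²) = 565000 − ½·1030·(13.3² − 2.07²) = 565000 − 88700 = 476000 Pa.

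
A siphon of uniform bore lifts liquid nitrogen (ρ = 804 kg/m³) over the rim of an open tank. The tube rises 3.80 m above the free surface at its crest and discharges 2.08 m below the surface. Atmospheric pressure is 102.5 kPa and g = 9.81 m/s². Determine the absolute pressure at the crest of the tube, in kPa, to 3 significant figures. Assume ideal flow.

From the surface to the outlet (both open to atmosphere, surface at rest): v = √(2g·h_out) = √(2·9.81·2.08) = 6.39 m/s.
The bore is uniform, so the speed at the crest is the same v. Bernoulli surface→crest: P_atm = P_top + ½ρv² + ρg·h_top.
P_top = 102500 − ½·804·6.39² − 804·9.81·3.80 = 56100 Pa.

P_top = 56.1 kPa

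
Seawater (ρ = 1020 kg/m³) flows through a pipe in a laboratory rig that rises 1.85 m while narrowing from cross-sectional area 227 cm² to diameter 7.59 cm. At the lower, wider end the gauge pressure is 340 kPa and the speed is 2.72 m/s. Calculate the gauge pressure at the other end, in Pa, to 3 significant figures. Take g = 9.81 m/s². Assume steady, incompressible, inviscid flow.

230000 Pa

Mass conservation (A₁v₁ = A₂v₂) gives v₂ = 2.72 × 227/45.2 = 13.6 m/s.
Applying Bernoulli between the two ends and solving for P₂: P₂ = P₁ + ½ρ(v₁² − v₂²) − ρgΔh.
P₂ = 340000 + ½·1020·(2.72² − 13.6²) − 1020·9.81·(+1.85) = 340000 + (-91200) − (18500) = 230000 Pa.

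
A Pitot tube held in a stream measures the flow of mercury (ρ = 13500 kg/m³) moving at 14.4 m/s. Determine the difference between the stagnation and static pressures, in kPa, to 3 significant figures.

Bernoulli between the free stream and the stagnation point: ½ρv² = P_stag − P_static.
ΔP = ½·13500·14.4² = 1400000 Pa.

ΔP ≈ 1400 kPa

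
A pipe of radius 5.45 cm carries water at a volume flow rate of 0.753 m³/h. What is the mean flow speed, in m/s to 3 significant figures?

Q = 0.753 m³/h = 0.000209 m³/s.
v = Q/A = 0.000209 / 0.00933 = 0.0224 m/s.

v ≈ 0.0224 m/s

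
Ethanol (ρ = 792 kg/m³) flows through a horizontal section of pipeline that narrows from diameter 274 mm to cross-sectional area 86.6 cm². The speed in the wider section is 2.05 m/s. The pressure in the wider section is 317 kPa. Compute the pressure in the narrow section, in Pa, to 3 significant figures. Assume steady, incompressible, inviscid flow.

The volume flow rate is constant, so v₂ = (A₁/A₂)v₁ = (590/86.6)·2.05 = 14.0 m/s.
With no height change, Bernoulli's equation is P₁ + ½ρv₁² = P₂ + ½ρv₂².
P₂ = P₁ − ½ρ(v₂² − v₁²) = 317000 − ½·792·(14.0² − 2.05²) = 317000 − 75500 = 242000 Pa.

P₂ ≈ 242000 Pa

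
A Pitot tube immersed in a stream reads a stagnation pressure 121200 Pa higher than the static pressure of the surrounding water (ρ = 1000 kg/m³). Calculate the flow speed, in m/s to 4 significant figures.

Bernoulli between the free stream and the stagnation point: ½ρv² = P_stag − P_static.
v = √(2ΔP/ρ) = √(2·121200/1000) = 15.57 m/s.

v ≈ 15.57 m/s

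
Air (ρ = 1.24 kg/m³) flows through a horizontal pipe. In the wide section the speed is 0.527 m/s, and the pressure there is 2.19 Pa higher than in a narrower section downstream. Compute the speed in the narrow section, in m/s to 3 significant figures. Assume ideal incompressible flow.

v₂ ≈ 1.95 m/s

With h₁ = h₂, rearranging Bernoulli gives v₂ = √(v₁² + 2ΔP/ρ).
v₂ = √(0.527² + 2·2.19/1.24) = √(0.278 + 3.53) = 1.95 m/s.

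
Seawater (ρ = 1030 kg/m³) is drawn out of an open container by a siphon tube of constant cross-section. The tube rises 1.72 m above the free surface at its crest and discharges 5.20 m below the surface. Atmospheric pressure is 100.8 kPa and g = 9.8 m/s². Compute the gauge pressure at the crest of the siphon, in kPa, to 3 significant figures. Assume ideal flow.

-69.9 kPa

From the surface to the outlet (both open to atmosphere, surface at rest): v = √(2g·h_out) = √(2·9.8·5.20) = 10.1 m/s.
With constant cross-section the crest speed equals v; applying Bernoulli from the surface up to the crest, P_top = P_atm − ½ρv² − ρg·h_top.
P_top = 100800 − ½·1030·10.1² − 1030·9.8·1.72 = 30900 Pa. So P_gauge = P_top − P_atm = -69900 Pa.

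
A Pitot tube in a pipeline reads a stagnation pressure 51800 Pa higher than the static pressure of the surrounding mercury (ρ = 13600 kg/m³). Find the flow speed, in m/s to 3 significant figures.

The dynamic pressure equals the rise in static pressure at the stagnation point: ΔP = ½ρv².
v = √(2ΔP/ρ) = √(2·51800/13600) = 2.76 m/s.

v ≈ 2.76 m/s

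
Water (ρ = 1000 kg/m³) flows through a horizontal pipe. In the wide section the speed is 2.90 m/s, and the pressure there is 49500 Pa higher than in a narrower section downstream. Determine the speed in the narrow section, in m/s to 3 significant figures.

With h₁ = h₂, rearranging Bernoulli gives v₂ = √(v₁² + 2ΔP/ρ).
v₂ = √(2.90² + 2·49500/1000) = √(8.41 + 99.0) = 10.4 m/s.

v₂ = 10.4 m/s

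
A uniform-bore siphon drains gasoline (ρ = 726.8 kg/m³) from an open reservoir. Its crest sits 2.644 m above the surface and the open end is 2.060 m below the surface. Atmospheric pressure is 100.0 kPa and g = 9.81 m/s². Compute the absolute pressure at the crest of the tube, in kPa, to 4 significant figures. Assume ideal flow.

66.46 kPa

The outlet speed comes from Torricelli: v = √(2g·2.060) = 6.357 m/s.
The bore is uniform, so the speed at the crest is the same v. Bernoulli surface→crest: P_atm = P_top + ½ρv² + ρg·h_top.
P_top = 100000 − ½·726.8·6.357² − 726.8·9.81·2.644 = 66460 Pa.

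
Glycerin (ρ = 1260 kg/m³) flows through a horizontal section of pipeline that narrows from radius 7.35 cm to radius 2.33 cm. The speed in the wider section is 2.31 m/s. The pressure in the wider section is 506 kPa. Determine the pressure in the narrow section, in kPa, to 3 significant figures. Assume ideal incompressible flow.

P₂ ≈ 176 kPa

By continuity, v₂ = v₁·A₁/A₂ = 2.31·(170/17.1) = 23.0 m/s.
The pipe is horizontal, so Bernoulli reduces to P₁ + ½ρv₁² = P₂ + ½ρv₂².
P₂ = P₁ − ½ρ(v₂² − v₁²) = 506000 − ½·1260·(23.0² − 2.31²) = 506000 − 330000 = 176000 Pa.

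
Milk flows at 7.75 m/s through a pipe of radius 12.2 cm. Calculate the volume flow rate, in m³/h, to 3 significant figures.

Q = A·v = 0.0468 m² × 7.75 m/s = 0.362 m³/s.
Converting: 0.362 m³/s × 3600 = 1300 m³/h.

Q = 1300 m³/h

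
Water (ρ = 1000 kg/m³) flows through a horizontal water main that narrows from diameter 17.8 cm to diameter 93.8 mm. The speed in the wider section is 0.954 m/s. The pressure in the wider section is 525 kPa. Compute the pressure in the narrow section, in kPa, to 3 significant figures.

Continuity gives A₁v₁ = A₂v₂, so v₂ = (249 cm²)/(69.1 cm²) × 0.954 m/s = 3.44 m/s.
Along the horizontal streamline, P + ½ρv² is constant.
P₂ = P₁ − ½ρ(v₂² − v₁²) = 525000 − ½·1000·(3.44² − 0.954²) = 525000 − 5450 = 520000 Pa.

P₂ = 520 kPa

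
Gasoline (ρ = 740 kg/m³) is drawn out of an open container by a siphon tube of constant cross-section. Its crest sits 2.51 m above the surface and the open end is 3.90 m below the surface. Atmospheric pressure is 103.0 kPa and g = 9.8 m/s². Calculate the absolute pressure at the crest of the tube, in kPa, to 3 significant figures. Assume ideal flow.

56.5 kPa

From the surface to the outlet (both open to atmosphere, surface at rest): v = √(2g·h_out) = √(2·9.8·3.90) = 8.74 m/s.
With constant cross-section the crest speed equals v; applying Bernoulli from the surface up to the crest, P_top = P_atm − ½ρv² − ρg·h_top.
P_top = 103000 − ½·740·8.74² − 740·9.8·2.51 = 56500 Pa.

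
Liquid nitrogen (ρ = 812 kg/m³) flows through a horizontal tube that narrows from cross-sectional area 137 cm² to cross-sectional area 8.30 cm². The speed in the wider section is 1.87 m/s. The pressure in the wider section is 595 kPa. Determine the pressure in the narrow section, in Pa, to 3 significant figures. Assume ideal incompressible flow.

Continuity gives A₁v₁ = A₂v₂, so v₂ = (137 cm²)/(8.30 cm²) × 1.87 m/s = 30.9 m/s.
Bernoulli (h₁ = h₂): P₁ − P₂ = ½ρ(v₂² − v₁²).
P₂ = P₁ − ½ρ(v₂² − v₁²) = 595000 − ½·812·(30.9² − 1.87²) = 595000 − 385000 = 210000 Pa.

P₂ ≈ 210000 Pa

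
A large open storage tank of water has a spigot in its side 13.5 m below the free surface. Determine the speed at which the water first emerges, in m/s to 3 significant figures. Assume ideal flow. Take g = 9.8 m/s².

Torricelli's result v = √(2gh) gives v = √(2·9.8·13.5) = 16.3 m/s.

v = 16.3 m/s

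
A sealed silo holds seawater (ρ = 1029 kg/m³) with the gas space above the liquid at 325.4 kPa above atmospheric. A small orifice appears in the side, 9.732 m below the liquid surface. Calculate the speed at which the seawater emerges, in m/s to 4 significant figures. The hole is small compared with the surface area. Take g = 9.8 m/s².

v = 28.69 m/s

Take point 1 at the surface (v₁ ≈ 0) and point 2 at the hole (at atmospheric pressure). Bernoulli: P₁ + ρg h = P_atm + ½ρv₂².
With P₁ − P_atm = 325400 Pa, v₂ = √(2gh + 2ΔP/ρ) = √(2·9.8·9.732 + 2·325400/1029) = 28.69 m/s.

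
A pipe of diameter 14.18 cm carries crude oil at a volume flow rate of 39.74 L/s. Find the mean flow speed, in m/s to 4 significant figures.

2.516 m/s

Q = 39.74 L/s = 0.03974 m³/s.
v = Q/A = 0.03974 / 0.01579 = 2.516 m/s.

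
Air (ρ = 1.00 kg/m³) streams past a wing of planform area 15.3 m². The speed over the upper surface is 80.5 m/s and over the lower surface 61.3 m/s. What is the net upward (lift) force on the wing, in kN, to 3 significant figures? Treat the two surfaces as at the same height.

From P + ½ρv² = const at equal height, P_low − P_up = ½ρ(v_up² − v_low²).
ΔP = ½·1.00·(80.5² − 61.3²) = 1360 Pa.
Lift = ΔP · A = 1360 × 15.3 = 20800 N.

20.8 kN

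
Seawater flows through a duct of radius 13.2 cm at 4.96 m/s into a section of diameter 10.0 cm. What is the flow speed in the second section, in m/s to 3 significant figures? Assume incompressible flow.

v₂ ≈ 34.6 m/s

The volume flow rate is constant, so v₂ = (A₁/A₂)v₁ = (547/78.5)·4.96 = 34.6 m/s.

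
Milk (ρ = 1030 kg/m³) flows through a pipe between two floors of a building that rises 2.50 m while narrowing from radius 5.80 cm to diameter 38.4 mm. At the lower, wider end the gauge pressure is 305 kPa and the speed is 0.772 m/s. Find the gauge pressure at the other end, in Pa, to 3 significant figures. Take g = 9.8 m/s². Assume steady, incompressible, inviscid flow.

Continuity gives A₁v₁ = A₂v₂, so v₂ = (106 cm²)/(11.6 cm²) × 0.772 m/s = 7.04 m/s.
Applying Bernoulli between the two ends and solving for P₂: P₂ = P₁ + ½ρ(v₁² − v₂²) − ρgΔh.
P₂ = 305000 + ½·1030·(0.772² − 7.04²) − 1030·9.8·(+2.50) = 305000 + (-25300) − (25200) = 255000 Pa.

P₂ ≈ 255000 Pa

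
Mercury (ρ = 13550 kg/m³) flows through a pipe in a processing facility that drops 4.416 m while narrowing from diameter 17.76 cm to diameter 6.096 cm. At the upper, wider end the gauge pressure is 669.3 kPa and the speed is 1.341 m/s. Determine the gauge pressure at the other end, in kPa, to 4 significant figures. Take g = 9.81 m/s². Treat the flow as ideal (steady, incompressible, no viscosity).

Continuity gives A₁v₁ = A₂v₂, so v₂ = (247.7 cm²)/(29.19 cm²) × 1.341 m/s = 11.38 m/s.
Bernoulli: P₁ + ½ρv₁² + ρg h₁ = P₂ + ½ρv₂² + ρg h₂, so P₂ = P₁ + ½ρ(v₁² − v₂²) − ρg(h₂ − h₁).
P₂ = 669300 + ½·13550·(1.341² − 11.38²) − 13550·9.81·(−4.416) = 669300 + (-865500) − (-587000) = 390800 Pa.

P₂ ≈ 390.8 kPa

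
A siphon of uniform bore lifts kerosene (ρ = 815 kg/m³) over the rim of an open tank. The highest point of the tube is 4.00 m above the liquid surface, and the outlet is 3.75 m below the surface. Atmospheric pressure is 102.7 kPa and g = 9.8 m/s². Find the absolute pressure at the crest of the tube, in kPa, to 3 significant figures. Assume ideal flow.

From the surface to the outlet (both open to atmosphere, surface at rest): v = √(2g·h_out) = √(2·9.8·3.75) = 8.57 m/s.
With constant cross-section the crest speed equals v; applying Bernoulli from the surface up to the crest, P_top = P_atm − ½ρv² − ρg·h_top.
P_top = 102700 − ½·815·8.57² − 815·9.8·4.00 = 40800 Pa.

40.8 kPa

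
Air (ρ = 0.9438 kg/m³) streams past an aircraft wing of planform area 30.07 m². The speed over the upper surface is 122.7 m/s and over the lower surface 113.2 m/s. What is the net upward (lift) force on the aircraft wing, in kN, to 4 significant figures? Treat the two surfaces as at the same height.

The faster flow above has the lower pressure; Bernoulli (same height) gives ΔP = ½ρ(v_up² − v_low²).
ΔP = ½·0.9438·(122.7² − 113.2²) = 1058 Pa.
Lift = ΔP · A = 1058 × 30.07 = 31800 N.

F ≈ 31.80 kN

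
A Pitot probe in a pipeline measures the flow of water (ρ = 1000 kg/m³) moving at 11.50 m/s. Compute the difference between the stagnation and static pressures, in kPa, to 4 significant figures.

ΔP ≈ 66.12 kPa

The dynamic pressure equals the rise in static pressure at the stagnation point: ΔP = ½ρv².
ΔP = ½·1000·11.50² = 66120 Pa.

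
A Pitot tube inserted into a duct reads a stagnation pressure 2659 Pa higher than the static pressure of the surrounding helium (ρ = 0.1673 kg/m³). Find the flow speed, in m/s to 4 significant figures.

v = 178.3 m/s

At the stagnation point the flow is brought to rest, so Bernoulli gives P_stag − P_static = ½ρv².
v = √(2ΔP/ρ) = √(2·2659/0.1673) = 178.3 m/s.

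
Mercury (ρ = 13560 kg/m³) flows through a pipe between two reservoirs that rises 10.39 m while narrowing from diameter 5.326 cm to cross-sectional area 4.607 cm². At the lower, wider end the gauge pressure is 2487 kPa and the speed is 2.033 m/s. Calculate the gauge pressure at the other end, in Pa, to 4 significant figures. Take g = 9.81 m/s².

The volume flow rate is constant, so v₂ = (A₁/A₂)v₁ = (22.28/4.607)·2.033 = 9.831 m/s.
Energy conservation along the streamline gives P₂ = P₁ − ½ρ(v₂² − v₁²) − ρg(h₂ − h₁).
P₂ = 2487000 + ½·13560·(2.033² − 9.831²) − 13560·9.81·(+10.39) = 2487000 + (-627300) − (1382000) = 477600 Pa.

P₂ ≈ 477600 Pa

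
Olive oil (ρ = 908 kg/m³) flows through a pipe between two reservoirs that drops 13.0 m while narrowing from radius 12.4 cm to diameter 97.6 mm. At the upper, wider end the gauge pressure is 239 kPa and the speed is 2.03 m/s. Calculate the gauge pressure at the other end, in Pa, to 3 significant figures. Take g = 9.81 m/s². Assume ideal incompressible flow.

279000 Pa

Continuity gives A₁v₁ = A₂v₂, so v₂ = (483 cm²)/(74.8 cm²) × 2.03 m/s = 13.1 m/s.
Energy conservation along the streamline gives P₂ = P₁ − ½ρ(v₂² − v₁²) − ρg(h₂ − h₁).
P₂ = 239000 + ½·908·(2.03² − 13.1²) − 908·9.81·(−13.0) = 239000 + (-76100) − (-116000) = 279000 Pa.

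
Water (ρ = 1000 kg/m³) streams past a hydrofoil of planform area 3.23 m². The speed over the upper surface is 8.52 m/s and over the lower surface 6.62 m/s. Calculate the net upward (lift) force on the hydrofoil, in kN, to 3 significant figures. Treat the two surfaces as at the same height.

The faster flow above has the lower pressure; Bernoulli (same height) gives ΔP = ½ρ(v_up² − v_low²).
ΔP = ½·1000·(8.52² − 6.62²) = 14400 Pa.
Lift = ΔP · A = 14400 × 3.23 = 46500 N.

F ≈ 46.5 kN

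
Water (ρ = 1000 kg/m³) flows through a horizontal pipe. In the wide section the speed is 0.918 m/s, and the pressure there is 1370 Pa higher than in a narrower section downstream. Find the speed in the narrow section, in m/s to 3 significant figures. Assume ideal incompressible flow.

v₂ = 1.89 m/s

With h₁ = h₂, rearranging Bernoulli gives v₂ = √(v₁² + 2ΔP/ρ).
v₂ = √(0.918² + 2·1370/1000) = √(0.843 + 2.74) = 1.89 m/s.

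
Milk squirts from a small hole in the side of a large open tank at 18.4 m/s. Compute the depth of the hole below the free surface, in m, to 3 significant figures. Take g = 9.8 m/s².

h = 17.3 m

Torricelli: v = √(2gh), so h = v²/(2g).
h = 18.4²/(2·9.8) = 339/19.60 = 17.3 m.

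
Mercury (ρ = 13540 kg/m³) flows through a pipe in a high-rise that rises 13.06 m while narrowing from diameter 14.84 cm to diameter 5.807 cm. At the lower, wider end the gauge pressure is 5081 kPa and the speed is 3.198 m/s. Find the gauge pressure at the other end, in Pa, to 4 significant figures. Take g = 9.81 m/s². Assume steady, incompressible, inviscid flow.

Mass conservation (A₁v₁ = A₂v₂) gives v₂ = 3.198 × 173.0/26.48 = 20.89 m/s.
Bernoulli: P₁ + ½ρv₁² + ρg h₁ = P₂ + ½ρv₂² + ρg h₂, so P₂ = P₁ + ½ρ(v₁² − v₂²) − ρg(h₂ − h₁).
P₂ = 5081000 + ½·13540·(3.198² − 20.89²) − 13540·9.81·(+13.06) = 5081000 + (-2884000) − (1735000) = 462400 Pa.

462400 Pa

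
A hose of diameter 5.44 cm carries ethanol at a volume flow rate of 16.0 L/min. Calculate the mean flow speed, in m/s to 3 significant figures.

v = 0.115 m/s

Q = 16.0 L/min = 0.000267 m³/s.
v = Q/A = 0.000267 / 0.00232 = 0.115 m/s.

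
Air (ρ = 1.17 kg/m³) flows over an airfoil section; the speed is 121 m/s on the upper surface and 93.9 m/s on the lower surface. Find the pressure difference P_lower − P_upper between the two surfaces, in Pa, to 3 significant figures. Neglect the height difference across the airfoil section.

ΔP = 3410 Pa

Bernoulli (same height): P_lower − P_upper = ½ρ(v_upper² − v_lower²).
ΔP = ½·1.17·(121² − 93.9²) = 3410 Pa.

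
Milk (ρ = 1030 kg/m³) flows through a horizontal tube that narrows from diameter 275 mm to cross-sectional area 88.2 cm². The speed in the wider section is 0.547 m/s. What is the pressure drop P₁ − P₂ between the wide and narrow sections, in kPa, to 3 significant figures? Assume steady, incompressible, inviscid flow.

ΔP ≈ 6.83 kPa

The volume flow rate is constant, so v₂ = (A₁/A₂)v₁ = (594/88.2)·0.547 = 3.68 m/s.
The pipe is horizontal, so Bernoulli reduces to P₁ + ½ρv₁² = P₂ + ½ρv₂².
P₁ − P₂ = ½·1030·(3.68² − 0.547²) = ½·1030·13.3 = 6830 Pa.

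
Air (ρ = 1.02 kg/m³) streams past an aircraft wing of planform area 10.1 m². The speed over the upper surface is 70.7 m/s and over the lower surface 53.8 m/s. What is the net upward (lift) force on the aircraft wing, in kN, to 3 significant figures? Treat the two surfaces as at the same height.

F ≈ 10.8 kN

With equal heights on the two surfaces, Bernoulli gives P_lower − P_upper = ½ρ(v_upper² − v_lower²).
ΔP = ½·1.02·(70.7² − 53.8²) = 1070 Pa.
Lift = ΔP · A = 1070 × 10.1 = 10800 N.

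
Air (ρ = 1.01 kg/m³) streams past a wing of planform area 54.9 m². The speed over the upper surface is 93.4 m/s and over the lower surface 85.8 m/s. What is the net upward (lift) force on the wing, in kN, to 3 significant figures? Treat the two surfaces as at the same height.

F = 37.8 kN

From P + ½ρv² = const at equal height, P_low − P_up = ½ρ(v_up² − v_low²).
ΔP = ½·1.01·(93.4² − 85.8²) = 688 Pa.
Lift = ΔP · A = 688 × 54.9 = 37800 N.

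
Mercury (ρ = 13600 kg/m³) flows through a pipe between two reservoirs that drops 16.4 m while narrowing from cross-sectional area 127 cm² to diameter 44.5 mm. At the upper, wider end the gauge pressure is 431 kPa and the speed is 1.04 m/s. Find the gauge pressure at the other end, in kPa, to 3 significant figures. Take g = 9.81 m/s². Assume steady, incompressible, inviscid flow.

P₂ ≈ 2140 kPa

By continuity, v₂ = v₁·A₁/A₂ = 1.04·(127/15.6) = 8.49 m/s.
Bernoulli: P₁ + ½ρv₁² + ρg h₁ = P₂ + ½ρv₂² + ρg h₂, so P₂ = P₁ + ½ρ(v₁² − v₂²) − ρg(h₂ − h₁).
P₂ = 431000 + ½·13600·(1.04² − 8.49²) − 13600·9.81·(−16.4) = 431000 + (-483000) − (-2190000) = 2140000 Pa.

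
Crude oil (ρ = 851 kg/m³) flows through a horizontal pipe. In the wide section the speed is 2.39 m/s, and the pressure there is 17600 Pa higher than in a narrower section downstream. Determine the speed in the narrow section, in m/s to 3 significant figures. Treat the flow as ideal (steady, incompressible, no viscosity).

With h₁ = h₂, rearranging Bernoulli gives v₂ = √(v₁² + 2ΔP/ρ).
v₂ = √(2.39² + 2·17600/851) = √(5.71 + 41.4) = 6.86 m/s.

v₂ ≈ 6.86 m/s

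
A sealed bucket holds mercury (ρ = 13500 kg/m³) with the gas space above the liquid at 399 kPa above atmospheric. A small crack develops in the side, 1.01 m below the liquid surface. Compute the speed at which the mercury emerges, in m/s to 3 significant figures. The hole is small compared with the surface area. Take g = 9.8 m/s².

v ≈ 8.88 m/s

Take point 1 at the surface (v₁ ≈ 0) and point 2 at the hole (at atmospheric pressure). Bernoulli: P₁ + ρg h = P_atm + ½ρv₂².
With P₁ − P_atm = 399000 Pa, v₂ = √(2gh + 2ΔP/ρ) = √(2·9.8·1.01 + 2·399000/13500) = 8.88 m/s.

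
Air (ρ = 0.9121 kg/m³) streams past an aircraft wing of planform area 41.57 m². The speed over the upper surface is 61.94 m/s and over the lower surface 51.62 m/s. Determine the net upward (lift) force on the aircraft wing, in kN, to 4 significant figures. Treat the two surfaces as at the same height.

F = 22.22 kN

From P + ½ρv² = const at equal height, P_low − P_up = ½ρ(v_up² − v_low²).
ΔP = ½·0.9121·(61.94² − 51.62²) = 534.5 Pa.
Lift = ΔP · A = 534.5 × 41.57 = 22220 N.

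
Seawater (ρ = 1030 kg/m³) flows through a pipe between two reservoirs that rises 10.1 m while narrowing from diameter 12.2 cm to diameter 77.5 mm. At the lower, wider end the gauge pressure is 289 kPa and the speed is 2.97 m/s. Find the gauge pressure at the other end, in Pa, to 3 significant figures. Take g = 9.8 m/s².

164000 Pa

By continuity, v₂ = v₁·A₁/A₂ = 2.97·(117/47.2) = 7.36 m/s.
Applying Bernoulli between the two ends and solving for P₂: P₂ = P₁ + ½ρ(v₁² − v₂²) − ρgΔh.
P₂ = 289000 + ½·1030·(2.97² − 7.36²) − 1030·9.8·(+10.1) = 289000 + (-23400) − (102000) = 164000 Pa.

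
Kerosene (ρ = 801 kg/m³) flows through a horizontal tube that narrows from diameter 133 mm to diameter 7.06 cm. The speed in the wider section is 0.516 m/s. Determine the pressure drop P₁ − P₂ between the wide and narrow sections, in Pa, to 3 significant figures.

1240 Pa

The volume flow rate is constant, so v₂ = (A₁/A₂)v₁ = (139/39.1)·0.516 = 1.83 m/s.
Bernoulli (h₁ = h₂): P₁ − P₂ = ½ρ(v₂² − v₁²).
P₁ − P₂ = ½·801·(1.83² − 0.516²) = ½·801·3.09 = 1240 Pa.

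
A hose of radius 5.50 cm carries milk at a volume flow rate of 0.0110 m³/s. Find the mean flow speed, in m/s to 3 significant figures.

Q = 0.0110 m³/s = 0.0110 m³/s.
v = Q/A = 0.0110 / 0.00950 = 1.16 m/s.

1.16 m/s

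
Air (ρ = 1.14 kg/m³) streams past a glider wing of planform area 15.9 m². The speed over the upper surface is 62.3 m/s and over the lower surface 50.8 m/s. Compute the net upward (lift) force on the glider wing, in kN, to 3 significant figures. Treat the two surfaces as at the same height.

11.8 kN

From P + ½ρv² = const at equal height, P_low − P_up = ½ρ(v_up² − v_low²).
ΔP = ½·1.14·(62.3² − 50.8²) = 741 Pa.
Lift = ΔP · A = 741 × 15.9 = 11800 N.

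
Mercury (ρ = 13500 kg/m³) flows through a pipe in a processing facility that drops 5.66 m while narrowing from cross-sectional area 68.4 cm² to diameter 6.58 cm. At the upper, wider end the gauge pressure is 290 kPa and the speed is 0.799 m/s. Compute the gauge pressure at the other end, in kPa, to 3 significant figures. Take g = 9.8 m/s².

P₂ ≈ 1030 kPa

The volume flow rate is constant, so v₂ = (A₁/A₂)v₁ = (68.4/34.0)·0.799 = 1.61 m/s.
Energy conservation along the streamline gives P₂ = P₁ − ½ρ(v₂² − v₁²) − ρg(h₂ − h₁).
P₂ = 290000 + ½·13500·(0.799² − 1.61²) − 13500·9.8·(−5.66) = 290000 + (-13100) − (-749000) = 1030000 Pa.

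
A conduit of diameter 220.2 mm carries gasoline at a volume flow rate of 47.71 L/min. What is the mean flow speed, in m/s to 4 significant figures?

Q = 47.71 L/min = 0.0007952 m³/s.
v = Q/A = 0.0007952 / 0.03808 = 0.02088 m/s.

v ≈ 0.02088 m/s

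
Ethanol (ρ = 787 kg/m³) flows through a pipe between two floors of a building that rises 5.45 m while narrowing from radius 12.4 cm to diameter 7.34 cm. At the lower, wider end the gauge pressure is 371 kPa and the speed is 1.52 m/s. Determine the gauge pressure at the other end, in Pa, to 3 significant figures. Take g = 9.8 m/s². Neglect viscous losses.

P₂ = 211000 Pa

The volume flow rate is constant, so v₂ = (A₁/A₂)v₁ = (483/42.3)·1.52 = 17.4 m/s.
Applying Bernoulli between the two ends and solving for P₂: P₂ = P₁ + ½ρ(v₁² − v₂²) − ρgΔh.
P₂ = 371000 + ½·787·(1.52² − 17.4²) − 787·9.8·(+5.45) = 371000 + (-118000) − (42000) = 211000 Pa.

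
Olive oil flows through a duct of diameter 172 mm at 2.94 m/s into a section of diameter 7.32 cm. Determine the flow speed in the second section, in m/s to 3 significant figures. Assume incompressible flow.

The volume flow rate is constant, so v₂ = (A₁/A₂)v₁ = (232/42.1)·2.94 = 16.2 m/s.

v₂ ≈ 16.2 m/s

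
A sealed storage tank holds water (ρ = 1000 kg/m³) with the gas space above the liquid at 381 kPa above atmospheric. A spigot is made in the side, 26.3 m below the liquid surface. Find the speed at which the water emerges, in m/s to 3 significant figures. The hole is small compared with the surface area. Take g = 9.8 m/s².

35.7 m/s

Take point 1 at the surface (v₁ ≈ 0) and point 2 at the hole (at atmospheric pressure). Bernoulli: P₁ + ρg h = P_atm + ½ρv₂².
With P₁ − P_atm = 381000 Pa, v₂ = √(2gh + 2ΔP/ρ) = √(2·9.8·26.3 + 2·381000/1000) = 35.7 m/s.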